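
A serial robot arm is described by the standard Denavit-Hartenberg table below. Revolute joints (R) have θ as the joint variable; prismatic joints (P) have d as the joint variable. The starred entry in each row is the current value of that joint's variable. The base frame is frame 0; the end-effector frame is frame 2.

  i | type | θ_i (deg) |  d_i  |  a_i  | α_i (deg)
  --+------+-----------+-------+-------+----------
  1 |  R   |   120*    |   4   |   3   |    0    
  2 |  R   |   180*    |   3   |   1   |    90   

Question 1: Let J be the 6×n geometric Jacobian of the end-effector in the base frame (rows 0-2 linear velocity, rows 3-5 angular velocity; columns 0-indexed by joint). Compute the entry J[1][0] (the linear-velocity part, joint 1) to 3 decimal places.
axis z_0 = ẑ; lever o_n−o_0 = (-1.0000,1.7321,7.0000)
cross product → J_v[:, 0] = (-1.7321,-1.0000,0.0000)
J_ω[:, 0] = z_0
entry J[1][0] = -1.0000

-1.000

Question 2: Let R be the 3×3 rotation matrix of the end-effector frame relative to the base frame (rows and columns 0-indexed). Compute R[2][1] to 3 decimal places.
1.000

End-effector y-axis (col 1 of R) = (0.0000,0.0000,1.0000)
R[2][1] = 1.0000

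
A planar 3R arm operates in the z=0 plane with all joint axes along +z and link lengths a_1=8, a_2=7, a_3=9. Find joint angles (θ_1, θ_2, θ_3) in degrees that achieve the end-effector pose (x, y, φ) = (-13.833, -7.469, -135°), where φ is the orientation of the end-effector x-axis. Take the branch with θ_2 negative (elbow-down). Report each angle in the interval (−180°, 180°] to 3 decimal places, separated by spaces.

wrist centre = target − a_3·(cos φ, sin φ) = (-7.4690, -1.1050)
cos θ_2 = (57.0077−8²−7²)/(2·8·7) = -0.4999; θ_2 = -119.9955° (elbow-down)
β = atan2(-1.1050,-7.4690) = -171.5842°; ψ = atan2(-6.0625,4.5005) = -53.4116°
θ_1 = β − ψ = -118.1726°
θ_3 = φ − θ_1 − θ_2 = 103.1681° (wrapped to (-180°,180°])

-118.173 -119.995 103.168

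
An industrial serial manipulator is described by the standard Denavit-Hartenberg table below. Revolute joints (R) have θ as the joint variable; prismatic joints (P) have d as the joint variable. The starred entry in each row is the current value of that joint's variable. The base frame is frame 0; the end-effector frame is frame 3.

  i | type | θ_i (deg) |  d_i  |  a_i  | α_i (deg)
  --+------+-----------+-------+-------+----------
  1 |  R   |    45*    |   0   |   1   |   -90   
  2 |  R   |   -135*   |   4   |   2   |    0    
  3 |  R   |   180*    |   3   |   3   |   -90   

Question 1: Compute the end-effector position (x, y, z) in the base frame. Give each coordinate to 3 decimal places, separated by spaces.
after link 1: o_1 = (0.7071, 0.7071, 0.0000)
after link 2: o_2 = (-3.1213, 2.5355, 1.4142)
after link 3: o_3 = (-3.7426, 6.1569, -0.7071)

-3.743 6.157 -0.707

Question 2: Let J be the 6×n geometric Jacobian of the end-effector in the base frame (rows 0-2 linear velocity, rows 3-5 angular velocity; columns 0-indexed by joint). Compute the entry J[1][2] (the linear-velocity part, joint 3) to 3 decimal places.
axis z_2 = (-0.7071,0.7071,0.0000); lever o_n−o_2 = (-0.6213,3.6213,-2.1213)
cross product → J_v[:, 2] = (-1.5000,-1.5000,-2.1213)
J_ω[:, 2] = z_2
entry J[1][2] = -1.5000

-1.500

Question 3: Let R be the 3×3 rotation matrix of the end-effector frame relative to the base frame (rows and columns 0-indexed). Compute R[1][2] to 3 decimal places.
-0.500

End-effector z-axis (col 2 of R) = (-0.5000,-0.5000,-0.7071)
R[1][2] = -0.5000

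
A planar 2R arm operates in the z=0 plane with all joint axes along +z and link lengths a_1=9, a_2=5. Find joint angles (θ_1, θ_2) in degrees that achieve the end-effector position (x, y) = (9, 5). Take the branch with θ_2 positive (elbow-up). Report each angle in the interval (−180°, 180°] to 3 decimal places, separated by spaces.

0.000 90.000

cos θ_2 = (106.0000−9²−5²)/(2·9·5) = 0.0000; θ_2 = 90.0000° (elbow-up)
β = atan2(5.0000,9.0000) = 29.0546°; ψ = atan2(5.0000,9.0000) = 29.0546°
θ_1 = β − ψ = 0.0000°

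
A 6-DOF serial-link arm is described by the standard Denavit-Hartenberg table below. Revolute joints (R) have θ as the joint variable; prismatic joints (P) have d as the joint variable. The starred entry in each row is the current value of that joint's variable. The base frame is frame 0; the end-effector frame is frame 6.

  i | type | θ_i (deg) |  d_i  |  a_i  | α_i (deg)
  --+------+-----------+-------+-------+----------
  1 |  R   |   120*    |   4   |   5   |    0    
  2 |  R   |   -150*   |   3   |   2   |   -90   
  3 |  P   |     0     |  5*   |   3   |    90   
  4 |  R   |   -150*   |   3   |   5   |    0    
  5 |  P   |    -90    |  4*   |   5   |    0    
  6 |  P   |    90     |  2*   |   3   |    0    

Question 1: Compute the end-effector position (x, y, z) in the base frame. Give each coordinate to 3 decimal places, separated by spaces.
after link 1: o_1 = (-2.5000, 4.3301, 4.0000)
after link 2: o_2 = (-0.7679, 3.3301, 7.0000)
after link 3: o_3 = (4.3301, 6.1603, 7.0000)
after link 4: o_4 = (-0.6699, 6.1603, 10.0000)
after link 5: o_5 = (-0.6699, 11.1603, 14.0000)
after link 6: o_6 = (-3.6699, 11.1603, 16.0000)

-3.670 11.160 16.000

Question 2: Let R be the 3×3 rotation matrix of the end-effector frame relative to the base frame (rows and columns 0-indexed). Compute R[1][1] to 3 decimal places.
End-effector y-axis (col 1 of R) = (-0.0000,-1.0000,0.0000)
R[1][1] = -1.0000

-1.000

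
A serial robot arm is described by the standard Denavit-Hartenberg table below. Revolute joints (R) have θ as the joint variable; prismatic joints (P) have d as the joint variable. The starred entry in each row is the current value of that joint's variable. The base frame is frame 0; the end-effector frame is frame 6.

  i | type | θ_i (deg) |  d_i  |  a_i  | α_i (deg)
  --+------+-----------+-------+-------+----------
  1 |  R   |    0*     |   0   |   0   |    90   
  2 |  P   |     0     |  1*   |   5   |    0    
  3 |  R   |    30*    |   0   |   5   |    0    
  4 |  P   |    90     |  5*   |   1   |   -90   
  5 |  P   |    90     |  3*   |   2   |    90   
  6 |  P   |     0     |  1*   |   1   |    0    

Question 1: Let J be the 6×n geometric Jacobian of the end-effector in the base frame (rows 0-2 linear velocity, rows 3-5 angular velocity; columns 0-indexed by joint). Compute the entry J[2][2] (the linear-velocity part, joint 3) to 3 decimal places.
axis z_2 = (0.0000,-1.0000,0.0000); lever o_n−o_2 = (0.7321,-2.0000,2.7321)
cross product → J_v[:, 2] = (-2.7321,0.0000,0.7321)
J_ω[:, 2] = z_2
entry J[2][2] = 0.7321

0.732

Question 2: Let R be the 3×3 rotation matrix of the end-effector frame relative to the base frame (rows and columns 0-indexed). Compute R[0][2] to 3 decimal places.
-0.500

End-effector z-axis (col 2 of R) = (-0.5000,-0.0000,0.8660)
R[0][2] = -0.5000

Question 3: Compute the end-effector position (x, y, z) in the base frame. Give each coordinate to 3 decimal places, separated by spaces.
after link 1: o_1 = (0.0000, 0.0000, 0.0000)
after link 2: o_2 = (5.0000, -1.0000, 0.0000)
after link 3: o_3 = (9.3301, -1.0000, 2.5000)
after link 4: o_4 = (8.8301, -6.0000, 3.3660)
after link 5: o_5 = (6.2321, -4.0000, 1.8660)
after link 6: o_6 = (5.7321, -3.0000, 2.7321)

5.732 -3.000 2.732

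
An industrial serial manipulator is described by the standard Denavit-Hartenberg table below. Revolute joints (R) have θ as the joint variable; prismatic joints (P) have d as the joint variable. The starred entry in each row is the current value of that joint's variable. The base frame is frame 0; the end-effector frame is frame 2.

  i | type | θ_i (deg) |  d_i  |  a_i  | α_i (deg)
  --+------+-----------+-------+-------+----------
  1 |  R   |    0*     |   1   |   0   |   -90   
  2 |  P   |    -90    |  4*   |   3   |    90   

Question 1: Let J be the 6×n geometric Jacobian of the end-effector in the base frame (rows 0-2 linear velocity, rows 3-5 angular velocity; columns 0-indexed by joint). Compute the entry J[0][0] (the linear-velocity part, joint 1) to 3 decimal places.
-4.000

axis z_0 = ẑ; lever o_n−o_0 = (0.0000,4.0000,4.0000)
cross product → J_v[:, 0] = (-4.0000,0.0000,0.0000)
J_ω[:, 0] = z_0
entry J[0][0] = -4.0000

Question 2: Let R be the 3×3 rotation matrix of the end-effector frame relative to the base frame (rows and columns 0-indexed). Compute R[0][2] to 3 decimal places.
End-effector z-axis (col 2 of R) = (-1.0000,0.0000,0.0000)
R[0][2] = -1.0000

-1.000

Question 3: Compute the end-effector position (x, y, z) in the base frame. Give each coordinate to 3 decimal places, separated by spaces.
0.000 4.000 4.000

after link 1: o_1 = (0.0000, 0.0000, 1.0000)
after link 2: o_2 = (0.0000, 4.0000, 4.0000)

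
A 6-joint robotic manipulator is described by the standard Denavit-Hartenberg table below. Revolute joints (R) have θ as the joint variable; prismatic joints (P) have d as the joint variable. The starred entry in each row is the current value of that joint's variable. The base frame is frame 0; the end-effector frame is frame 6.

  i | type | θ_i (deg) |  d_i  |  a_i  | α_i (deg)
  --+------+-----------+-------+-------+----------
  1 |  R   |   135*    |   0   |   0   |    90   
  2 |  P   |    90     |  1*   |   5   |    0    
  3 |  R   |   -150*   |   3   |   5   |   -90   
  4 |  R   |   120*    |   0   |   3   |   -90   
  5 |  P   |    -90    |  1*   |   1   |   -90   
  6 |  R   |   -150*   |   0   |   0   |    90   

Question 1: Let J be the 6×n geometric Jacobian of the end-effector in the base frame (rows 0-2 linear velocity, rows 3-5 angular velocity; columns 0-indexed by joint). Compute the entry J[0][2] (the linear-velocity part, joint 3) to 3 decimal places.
axis z_2 = (0.7071,0.7071,0.0000); lever o_n−o_2 = (-0.9059,2.1814,-1.7811)
cross product → J_v[:, 2] = (-1.2594,1.2594,2.1830)
J_ω[:, 2] = z_2
entry J[0][2] = -1.2594

-1.259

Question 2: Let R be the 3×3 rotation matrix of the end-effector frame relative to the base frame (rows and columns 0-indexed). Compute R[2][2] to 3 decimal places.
-0.900

End-effector z-axis (col 2 of R) = (-0.2652,-0.3472,-0.8995)
R[2][2] = -0.8995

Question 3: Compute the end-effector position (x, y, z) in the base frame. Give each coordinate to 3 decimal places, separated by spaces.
-0.199 2.888 3.219

after link 1: o_1 = (0.0000, 0.0000, 0.0000)
after link 2: o_2 = (0.7071, 0.7071, 5.0000)
after link 3: o_3 = (1.0607, 4.5962, 0.6699)
after link 4: o_4 = (-0.2461, 2.2287, 1.9689)
after link 5: o_5 = (-0.1988, 2.8885, 3.2189)
after link 6: o_6 = (-0.1988, 2.8885, 3.2189)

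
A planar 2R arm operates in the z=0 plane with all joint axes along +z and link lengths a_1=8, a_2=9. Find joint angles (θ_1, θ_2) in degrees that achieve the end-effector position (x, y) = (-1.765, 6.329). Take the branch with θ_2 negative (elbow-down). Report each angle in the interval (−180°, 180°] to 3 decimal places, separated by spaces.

-178.833 -135.003

cos θ_2 = (43.1715−8²−9²)/(2·8·9) = -0.7071; θ_2 = -135.0029° (elbow-down)
β = atan2(6.3290,-1.7650) = 105.5825°; ψ = atan2(-6.3636,1.6357) = -75.5847°
θ_1 = β − ψ = 181.1672°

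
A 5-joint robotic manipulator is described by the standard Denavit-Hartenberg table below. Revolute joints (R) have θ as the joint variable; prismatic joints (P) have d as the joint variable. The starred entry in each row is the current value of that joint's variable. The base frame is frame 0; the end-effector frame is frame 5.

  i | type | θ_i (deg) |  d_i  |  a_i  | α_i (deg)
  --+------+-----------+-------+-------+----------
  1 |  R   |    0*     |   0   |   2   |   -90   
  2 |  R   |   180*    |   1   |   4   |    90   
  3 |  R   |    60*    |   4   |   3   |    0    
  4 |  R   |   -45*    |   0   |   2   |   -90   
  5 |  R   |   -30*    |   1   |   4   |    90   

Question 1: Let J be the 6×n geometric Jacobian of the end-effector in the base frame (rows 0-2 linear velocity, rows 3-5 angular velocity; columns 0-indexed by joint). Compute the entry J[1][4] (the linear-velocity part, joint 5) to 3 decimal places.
0.518

axis z_4 = (0.2588,0.9659,0.0000); lever o_n−o_4 = (-3.0872,1.8625,-2.0000)
cross product → J_v[:, 4] = (-1.9319,0.5176,3.4641)
J_ω[:, 4] = z_4
entry J[1][4] = 0.5176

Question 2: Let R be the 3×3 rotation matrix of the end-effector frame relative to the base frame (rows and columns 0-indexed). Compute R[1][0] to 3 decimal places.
End-effector x-axis (col 0 of R) = (-0.8365,0.2241,-0.5000)
R[1][0] = 0.2241

0.224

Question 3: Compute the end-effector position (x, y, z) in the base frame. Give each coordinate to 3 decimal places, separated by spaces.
-8.519 5.978 -6.000

after link 1: o_1 = (2.0000, 0.0000, 0.0000)
after link 2: o_2 = (-2.0000, 1.0000, -0.0000)
after link 3: o_3 = (-3.5000, 3.5981, -4.0000)
after link 4: o_4 = (-5.4319, 4.1157, -4.0000)
after link 5: o_5 = (-8.5191, 5.9782, -6.0000)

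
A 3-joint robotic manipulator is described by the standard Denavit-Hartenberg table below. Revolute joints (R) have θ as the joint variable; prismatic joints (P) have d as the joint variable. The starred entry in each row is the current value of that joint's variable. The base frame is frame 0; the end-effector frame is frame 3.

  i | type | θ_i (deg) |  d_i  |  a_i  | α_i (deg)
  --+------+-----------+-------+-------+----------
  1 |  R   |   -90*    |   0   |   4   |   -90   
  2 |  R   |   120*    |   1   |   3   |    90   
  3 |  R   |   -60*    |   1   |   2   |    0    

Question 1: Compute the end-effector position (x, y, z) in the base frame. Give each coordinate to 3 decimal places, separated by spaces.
-0.732 -2.866 -3.964

after link 1: o_1 = (0.0000, -4.0000, 0.0000)
after link 2: o_2 = (1.0000, -2.5000, -2.5981)
after link 3: o_3 = (-0.7321, -2.8660, -3.9641)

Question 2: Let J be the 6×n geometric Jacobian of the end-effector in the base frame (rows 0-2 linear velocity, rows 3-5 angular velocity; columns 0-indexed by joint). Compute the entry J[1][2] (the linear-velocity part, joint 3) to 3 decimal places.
0.866

axis z_2 = (0.0000,-0.8660,-0.5000); lever o_n−o_2 = (-1.7321,-0.3660,-1.3660)
cross product → J_v[:, 2] = (1.0000,0.8660,-1.5000)
J_ω[:, 2] = z_2
entry J[1][2] = 0.8660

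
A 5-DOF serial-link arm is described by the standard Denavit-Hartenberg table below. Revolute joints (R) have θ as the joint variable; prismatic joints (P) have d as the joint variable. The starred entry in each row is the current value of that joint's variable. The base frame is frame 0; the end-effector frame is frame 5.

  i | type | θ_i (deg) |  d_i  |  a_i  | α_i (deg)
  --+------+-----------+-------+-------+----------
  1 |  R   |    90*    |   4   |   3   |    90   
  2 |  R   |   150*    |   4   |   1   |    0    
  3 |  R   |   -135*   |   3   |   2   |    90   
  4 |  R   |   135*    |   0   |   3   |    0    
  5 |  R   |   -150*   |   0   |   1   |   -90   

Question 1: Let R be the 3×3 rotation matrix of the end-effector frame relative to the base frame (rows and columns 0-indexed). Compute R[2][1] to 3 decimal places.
End-effector y-axis (col 1 of R) = (-0.0000,-0.2588,0.9659)
R[2][1] = 0.9659

0.966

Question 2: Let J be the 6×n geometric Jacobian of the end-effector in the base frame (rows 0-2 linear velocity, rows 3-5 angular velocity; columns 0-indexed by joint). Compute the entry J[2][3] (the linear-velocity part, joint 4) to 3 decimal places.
axis z_3 = (0.0000,0.2588,-0.9659); lever o_n−o_3 = (1.8625,-1.1160,-0.2990)
cross product → J_v[:, 3] = (-1.1554,-1.7990,-0.4821)
J_ω[:, 3] = z_3
entry J[2][3] = -0.4821

-0.482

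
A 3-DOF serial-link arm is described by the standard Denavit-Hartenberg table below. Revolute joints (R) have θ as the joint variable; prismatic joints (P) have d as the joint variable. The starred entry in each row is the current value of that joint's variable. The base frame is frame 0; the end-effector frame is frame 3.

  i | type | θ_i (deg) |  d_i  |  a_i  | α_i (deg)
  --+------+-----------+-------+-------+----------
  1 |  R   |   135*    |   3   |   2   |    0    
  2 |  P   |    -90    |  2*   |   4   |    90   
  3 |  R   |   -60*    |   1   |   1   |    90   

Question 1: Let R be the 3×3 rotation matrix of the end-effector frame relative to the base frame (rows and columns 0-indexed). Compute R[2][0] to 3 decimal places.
-0.866

End-effector x-axis (col 0 of R) = (0.3536,0.3536,-0.8660)
R[2][0] = -0.8660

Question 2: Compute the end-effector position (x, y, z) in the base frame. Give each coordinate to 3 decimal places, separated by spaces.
2.475 3.889 4.134

after link 1: o_1 = (-1.4142, 1.4142, 3.0000)
after link 2: o_2 = (1.4142, 4.2426, 5.0000)
after link 3: o_3 = (2.4749, 3.8891, 4.1340)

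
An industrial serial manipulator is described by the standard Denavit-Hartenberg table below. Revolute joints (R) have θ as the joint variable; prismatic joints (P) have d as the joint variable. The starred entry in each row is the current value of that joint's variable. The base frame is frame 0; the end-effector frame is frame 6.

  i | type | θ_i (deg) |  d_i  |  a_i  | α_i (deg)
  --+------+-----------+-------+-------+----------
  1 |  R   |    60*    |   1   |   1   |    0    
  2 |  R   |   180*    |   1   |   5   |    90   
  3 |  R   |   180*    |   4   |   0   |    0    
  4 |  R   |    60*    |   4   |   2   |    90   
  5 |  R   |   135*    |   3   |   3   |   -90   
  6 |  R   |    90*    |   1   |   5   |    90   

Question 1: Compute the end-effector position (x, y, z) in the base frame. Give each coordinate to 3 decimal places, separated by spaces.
-11.226 -0.616 1.717

after link 1: o_1 = (0.5000, 0.8660, 1.0000)
after link 2: o_2 = (-2.0000, -3.4641, 2.0000)
after link 3: o_3 = (-5.4641, -1.4641, 2.0000)
after link 4: o_4 = (-8.4282, 1.4019, 0.2679)
after link 5: o_5 = (-9.4966, 3.7940, 3.6051)
after link 6: o_6 = (-11.2261, -0.6157, 1.7174)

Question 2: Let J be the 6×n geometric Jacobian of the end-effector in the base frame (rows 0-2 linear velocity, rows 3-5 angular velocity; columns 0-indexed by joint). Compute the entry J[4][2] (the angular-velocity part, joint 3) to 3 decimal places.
0.500

axis z_2 = (-0.8660,0.5000,0.0000); lever o_n−o_2 = (-9.2261,2.8484,-0.2826)
cross product → J_v[:, 2] = (-0.1413,-0.2447,2.1463)
J_ω[:, 2] = z_2
entry J[4][2] = 0.5000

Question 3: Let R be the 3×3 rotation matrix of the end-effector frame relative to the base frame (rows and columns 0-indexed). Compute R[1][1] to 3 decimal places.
-0.660

End-effector y-axis (col 1 of R) = (0.4356,-0.6597,0.6124)
R[1][1] = -0.6597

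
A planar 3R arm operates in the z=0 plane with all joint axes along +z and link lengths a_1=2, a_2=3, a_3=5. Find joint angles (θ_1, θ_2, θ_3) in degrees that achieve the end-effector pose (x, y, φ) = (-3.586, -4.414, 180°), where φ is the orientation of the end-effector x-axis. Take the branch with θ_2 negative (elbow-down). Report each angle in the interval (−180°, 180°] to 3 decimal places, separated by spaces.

wrist centre = target − a_3·(cos φ, sin φ) = (1.4140, -4.4140)
cos θ_2 = (21.4828−2²−3²)/(2·2·3) = 0.7069; θ_2 = -45.0168° (elbow-down)
β = atan2(-4.4140,1.4140) = -72.2374°; ψ = atan2(-2.1219,4.1207) = -27.2461°
θ_1 = β − ψ = -44.9913°
θ_3 = φ − θ_1 − θ_2 = -89.9918° (wrapped to (-180°,180°])

-44.991 -45.017 -89.992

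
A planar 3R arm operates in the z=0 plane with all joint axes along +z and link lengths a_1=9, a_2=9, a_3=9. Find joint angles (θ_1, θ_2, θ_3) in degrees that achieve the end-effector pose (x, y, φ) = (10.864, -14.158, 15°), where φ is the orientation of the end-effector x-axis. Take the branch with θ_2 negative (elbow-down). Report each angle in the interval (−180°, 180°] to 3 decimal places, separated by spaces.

wrist centre = target − a_3·(cos φ, sin φ) = (2.1707, -16.4874)
cos θ_2 = (276.5452−9²−9²)/(2·9·9) = 0.7071; θ_2 = -45.0030° (elbow-down)
β = atan2(-16.4874,2.1707) = -82.4998°; ψ = atan2(-6.3643,15.3636) = -22.5015°
θ_1 = β − ψ = -59.9983°
θ_3 = φ − θ_1 − θ_2 = 120.0013° (wrapped to (-180°,180°])

-59.998 -45.003 120.001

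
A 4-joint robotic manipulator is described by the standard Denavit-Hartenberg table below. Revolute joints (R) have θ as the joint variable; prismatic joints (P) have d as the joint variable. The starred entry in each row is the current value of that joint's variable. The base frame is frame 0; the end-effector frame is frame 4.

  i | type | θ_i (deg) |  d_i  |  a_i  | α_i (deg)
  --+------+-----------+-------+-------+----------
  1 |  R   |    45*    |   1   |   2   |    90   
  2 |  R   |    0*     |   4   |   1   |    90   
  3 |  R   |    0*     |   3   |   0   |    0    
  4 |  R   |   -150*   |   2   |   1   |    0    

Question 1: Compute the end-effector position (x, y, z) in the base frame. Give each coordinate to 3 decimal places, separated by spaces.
after link 1: o_1 = (1.4142, 1.4142, 1.0000)
after link 2: o_2 = (4.9497, -0.7071, 1.0000)
after link 3: o_3 = (4.9497, -0.7071, -2.0000)
after link 4: o_4 = (3.9838, -0.9659, -4.0000)

3.984 -0.966 -4.000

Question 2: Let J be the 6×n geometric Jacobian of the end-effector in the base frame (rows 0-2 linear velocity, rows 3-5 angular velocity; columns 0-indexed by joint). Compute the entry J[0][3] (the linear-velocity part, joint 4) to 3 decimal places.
-0.259

axis z_3 = (0.0000,-0.0000,-1.0000); lever o_n−o_3 = (-0.9659,-0.2588,-2.0000)
cross product → J_v[:, 3] = (-0.2588,0.9659,-0.0000)
J_ω[:, 3] = z_3
entry J[0][3] = -0.2588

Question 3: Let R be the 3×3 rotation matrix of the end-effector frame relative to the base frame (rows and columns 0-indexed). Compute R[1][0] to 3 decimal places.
End-effector x-axis (col 0 of R) = (-0.9659,-0.2588,-0.0000)
R[1][0] = -0.2588

-0.259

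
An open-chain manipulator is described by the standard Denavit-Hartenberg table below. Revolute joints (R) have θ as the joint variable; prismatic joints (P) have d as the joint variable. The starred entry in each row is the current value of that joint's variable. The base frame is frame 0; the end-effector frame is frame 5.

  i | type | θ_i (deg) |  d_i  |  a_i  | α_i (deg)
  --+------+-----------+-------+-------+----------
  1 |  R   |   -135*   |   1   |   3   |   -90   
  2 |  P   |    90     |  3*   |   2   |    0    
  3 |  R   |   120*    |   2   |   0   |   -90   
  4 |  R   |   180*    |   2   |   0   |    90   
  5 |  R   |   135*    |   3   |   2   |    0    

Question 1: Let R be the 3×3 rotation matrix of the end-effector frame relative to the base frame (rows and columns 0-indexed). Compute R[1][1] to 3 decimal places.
0.683

End-effector y-axis (col 1 of R) = (0.6830,0.6830,-0.2588)
R[1][1] = 0.6830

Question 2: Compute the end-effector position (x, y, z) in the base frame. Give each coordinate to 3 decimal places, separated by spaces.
-1.048 -3.877 2.664

after link 1: o_1 = (-2.1213, -2.1213, 1.0000)
after link 2: o_2 = (0.0000, -4.2426, -1.0000)
after link 3: o_3 = (1.4142, -5.6569, -1.0000)
after link 4: o_4 = (0.7071, -6.3640, 0.7321)
after link 5: o_5 = (-1.0482, -3.8766, 2.6639)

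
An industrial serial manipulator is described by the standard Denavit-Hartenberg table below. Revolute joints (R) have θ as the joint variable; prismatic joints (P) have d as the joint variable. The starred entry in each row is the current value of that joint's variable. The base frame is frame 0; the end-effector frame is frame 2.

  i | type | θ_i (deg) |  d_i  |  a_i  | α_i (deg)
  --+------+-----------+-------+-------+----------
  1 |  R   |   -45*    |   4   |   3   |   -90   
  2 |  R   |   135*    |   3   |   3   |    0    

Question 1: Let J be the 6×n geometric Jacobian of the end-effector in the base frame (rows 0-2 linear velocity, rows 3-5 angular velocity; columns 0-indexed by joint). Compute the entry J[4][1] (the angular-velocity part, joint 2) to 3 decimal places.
0.707

axis z_1 = (0.7071,0.7071,0.0000); lever o_n−o_1 = (0.6213,3.6213,-2.1213)
cross product → J_v[:, 1] = (-1.5000,1.5000,2.1213)
J_ω[:, 1] = z_1
entry J[4][1] = 0.7071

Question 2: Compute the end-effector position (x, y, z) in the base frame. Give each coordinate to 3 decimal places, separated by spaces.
2.743 1.500 1.879

after link 1: o_1 = (2.1213, -2.1213, 4.0000)
after link 2: o_2 = (2.7426, 1.5000, 1.8787)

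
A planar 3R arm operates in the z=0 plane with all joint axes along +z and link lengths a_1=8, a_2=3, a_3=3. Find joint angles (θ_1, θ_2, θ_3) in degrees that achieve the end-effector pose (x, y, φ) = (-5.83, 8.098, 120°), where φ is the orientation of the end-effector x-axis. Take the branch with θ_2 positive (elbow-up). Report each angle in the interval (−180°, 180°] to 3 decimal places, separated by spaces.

wrist centre = target − a_3·(cos φ, sin φ) = (-4.3300, 5.4999)
cos θ_2 = (48.9981−8²−3²)/(2·8·3) = -0.5000; θ_2 = 120.0027° (elbow-up)
β = atan2(5.4999,-4.3300) = 128.2128°; ψ = atan2(2.5980,6.4999) = 21.7866°
θ_1 = β − ψ = 106.4262°
θ_3 = φ − θ_1 − θ_2 = -106.4288° (wrapped to (-180°,180°])

106.426 120.003 -106.429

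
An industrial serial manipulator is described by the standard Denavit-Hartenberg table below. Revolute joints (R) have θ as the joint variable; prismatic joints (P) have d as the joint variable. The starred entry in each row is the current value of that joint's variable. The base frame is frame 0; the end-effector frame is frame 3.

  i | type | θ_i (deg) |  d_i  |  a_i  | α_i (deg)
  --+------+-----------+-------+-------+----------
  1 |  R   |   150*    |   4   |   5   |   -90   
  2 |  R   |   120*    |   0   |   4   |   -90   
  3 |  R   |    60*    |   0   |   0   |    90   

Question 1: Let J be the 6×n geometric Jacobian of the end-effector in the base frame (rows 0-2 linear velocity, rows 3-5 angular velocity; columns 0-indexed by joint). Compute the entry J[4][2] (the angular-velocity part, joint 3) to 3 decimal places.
axis z_2 = (0.7500,-0.4330,0.5000); lever o_n−o_2 = (0.0000,0.0000,0.0000)
cross product → J_v[:, 2] = (-0.0000,0.0000,0.0000)
J_ω[:, 2] = z_2
entry J[4][2] = -0.4330

-0.433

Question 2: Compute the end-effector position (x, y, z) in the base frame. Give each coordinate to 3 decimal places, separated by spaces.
-2.598 1.500 0.536

after link 1: o_1 = (-4.3301, 2.5000, 4.0000)
after link 2: o_2 = (-2.5981, 1.5000, 0.5359)
after link 3: o_3 = (-2.5981, 1.5000, 0.5359)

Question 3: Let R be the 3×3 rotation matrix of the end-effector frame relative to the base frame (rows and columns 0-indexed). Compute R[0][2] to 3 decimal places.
End-effector z-axis (col 2 of R) = (0.1250,-0.6495,-0.7500)
R[0][2] = 0.1250

0.125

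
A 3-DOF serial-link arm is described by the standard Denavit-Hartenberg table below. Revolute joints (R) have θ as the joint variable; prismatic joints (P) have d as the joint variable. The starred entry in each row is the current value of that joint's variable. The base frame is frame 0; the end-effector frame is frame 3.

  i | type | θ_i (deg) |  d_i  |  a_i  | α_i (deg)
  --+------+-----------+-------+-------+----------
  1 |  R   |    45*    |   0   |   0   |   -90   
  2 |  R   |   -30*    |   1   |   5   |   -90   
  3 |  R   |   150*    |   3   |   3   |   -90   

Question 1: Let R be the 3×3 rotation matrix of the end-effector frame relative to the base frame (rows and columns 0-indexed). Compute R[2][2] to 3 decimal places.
End-effector z-axis (col 2 of R) = (-0.9186,0.3062,-0.2500)
R[2][2] = -0.2500

-0.250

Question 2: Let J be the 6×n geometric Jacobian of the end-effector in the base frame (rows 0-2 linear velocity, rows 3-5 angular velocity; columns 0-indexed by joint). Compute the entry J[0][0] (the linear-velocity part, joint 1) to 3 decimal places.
axis z_0 = ẑ; lever o_n−o_0 = (2.8851,2.1780,-1.3971)
cross product → J_v[:, 0] = (-2.1780,2.8851,0.0000)
J_ω[:, 0] = z_0
entry J[0][0] = -2.1780

-2.178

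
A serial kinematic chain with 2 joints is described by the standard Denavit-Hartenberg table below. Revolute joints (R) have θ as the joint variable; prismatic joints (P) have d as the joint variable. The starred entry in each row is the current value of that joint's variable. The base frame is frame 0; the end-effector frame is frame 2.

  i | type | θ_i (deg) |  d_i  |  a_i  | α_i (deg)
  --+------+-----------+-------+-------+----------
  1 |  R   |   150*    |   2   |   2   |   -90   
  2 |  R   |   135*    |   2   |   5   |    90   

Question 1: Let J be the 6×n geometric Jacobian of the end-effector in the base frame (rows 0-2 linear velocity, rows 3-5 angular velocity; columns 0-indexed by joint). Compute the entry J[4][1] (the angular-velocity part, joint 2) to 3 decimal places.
axis z_1 = (-0.5000,-0.8660,0.0000); lever o_n−o_1 = (2.0619,-3.4998,-3.5355)
cross product → J_v[:, 1] = (3.0619,-1.7678,3.5355)
J_ω[:, 1] = z_1
entry J[4][1] = -0.8660

-0.866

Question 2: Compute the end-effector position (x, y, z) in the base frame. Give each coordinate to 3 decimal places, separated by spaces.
0.330 -2.500 -1.536

after link 1: o_1 = (-1.7321, 1.0000, 2.0000)
after link 2: o_2 = (0.3298, -2.4998, -1.5355)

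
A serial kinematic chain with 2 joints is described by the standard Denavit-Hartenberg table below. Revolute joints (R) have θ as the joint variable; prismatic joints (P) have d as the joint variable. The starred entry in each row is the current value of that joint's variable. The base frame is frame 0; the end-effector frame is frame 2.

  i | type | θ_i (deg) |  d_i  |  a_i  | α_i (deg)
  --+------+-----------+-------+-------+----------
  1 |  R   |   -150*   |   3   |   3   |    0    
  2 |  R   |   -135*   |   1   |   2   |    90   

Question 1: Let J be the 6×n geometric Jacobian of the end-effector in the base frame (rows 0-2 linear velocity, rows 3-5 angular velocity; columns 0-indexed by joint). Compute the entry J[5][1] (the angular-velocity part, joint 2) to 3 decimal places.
axis z_1 = (0.0000,0.0000,1.0000); lever o_n−o_1 = (0.5176,1.9319,1.0000)
cross product → J_v[:, 1] = (-1.9319,0.5176,0.0000)
J_ω[:, 1] = z_1
entry J[5][1] = 1.0000

1.000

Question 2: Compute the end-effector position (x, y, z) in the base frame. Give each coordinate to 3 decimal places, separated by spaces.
-2.080 0.432 4.000

after link 1: o_1 = (-2.5981, -1.5000, 3.0000)
after link 2: o_2 = (-2.0804, 0.4319, 4.0000)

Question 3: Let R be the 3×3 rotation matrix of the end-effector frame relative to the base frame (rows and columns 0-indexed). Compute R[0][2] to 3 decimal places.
End-effector z-axis (col 2 of R) = (0.9659,-0.2588,0.0000)
R[0][2] = 0.9659

0.966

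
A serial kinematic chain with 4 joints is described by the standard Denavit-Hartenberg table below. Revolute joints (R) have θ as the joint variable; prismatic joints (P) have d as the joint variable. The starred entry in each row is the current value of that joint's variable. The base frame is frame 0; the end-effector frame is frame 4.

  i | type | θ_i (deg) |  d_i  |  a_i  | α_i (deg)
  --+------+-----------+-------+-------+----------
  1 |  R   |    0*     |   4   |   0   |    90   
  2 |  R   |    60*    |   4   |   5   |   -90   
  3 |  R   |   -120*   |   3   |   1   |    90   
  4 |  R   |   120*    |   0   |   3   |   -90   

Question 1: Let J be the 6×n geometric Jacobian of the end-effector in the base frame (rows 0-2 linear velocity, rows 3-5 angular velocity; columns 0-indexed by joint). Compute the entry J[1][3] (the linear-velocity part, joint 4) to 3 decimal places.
2.250

axis z_3 = (-0.4330,0.5000,-0.7500); lever o_n−o_3 = (-1.8750,1.2990,1.9486)
cross product → J_v[:, 3] = (1.9486,2.2500,0.3750)
J_ω[:, 3] = z_3
entry J[1][3] = 2.2500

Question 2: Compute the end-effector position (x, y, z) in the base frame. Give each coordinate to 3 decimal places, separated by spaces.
-2.223 -3.567 11.346

after link 1: o_1 = (0.0000, 0.0000, 4.0000)
after link 2: o_2 = (2.5000, -4.0000, 8.3301)
after link 3: o_3 = (-0.3481, -4.8660, 9.3971)
after link 4: o_4 = (-2.2231, -3.5670, 11.3457)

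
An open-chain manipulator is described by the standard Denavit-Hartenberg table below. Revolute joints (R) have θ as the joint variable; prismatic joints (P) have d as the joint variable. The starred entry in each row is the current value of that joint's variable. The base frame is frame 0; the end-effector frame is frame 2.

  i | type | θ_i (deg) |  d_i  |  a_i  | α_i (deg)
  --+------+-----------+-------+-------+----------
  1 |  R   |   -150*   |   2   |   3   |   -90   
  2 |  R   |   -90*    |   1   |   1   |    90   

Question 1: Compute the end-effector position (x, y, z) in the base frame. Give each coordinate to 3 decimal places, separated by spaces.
-2.098 -2.366 3.000

after link 1: o_1 = (-2.5981, -1.5000, 2.0000)
after link 2: o_2 = (-2.0981, -2.3660, 3.0000)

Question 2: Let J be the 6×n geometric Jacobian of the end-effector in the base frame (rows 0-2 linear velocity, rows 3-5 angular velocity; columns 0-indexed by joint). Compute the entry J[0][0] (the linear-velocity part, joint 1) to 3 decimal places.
axis z_0 = ẑ; lever o_n−o_0 = (-2.0981,-2.3660,3.0000)
cross product → J_v[:, 0] = (2.3660,-2.0981,0.0000)
J_ω[:, 0] = z_0
entry J[0][0] = 2.3660

2.366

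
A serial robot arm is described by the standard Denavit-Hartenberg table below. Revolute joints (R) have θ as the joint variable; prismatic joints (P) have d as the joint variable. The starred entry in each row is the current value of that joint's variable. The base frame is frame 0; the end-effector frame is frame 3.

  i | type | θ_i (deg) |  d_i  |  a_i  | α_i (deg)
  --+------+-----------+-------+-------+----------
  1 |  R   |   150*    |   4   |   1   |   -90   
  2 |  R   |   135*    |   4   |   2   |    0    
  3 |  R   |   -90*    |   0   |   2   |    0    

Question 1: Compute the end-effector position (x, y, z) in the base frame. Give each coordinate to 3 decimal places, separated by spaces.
after link 1: o_1 = (-0.8660, 0.5000, 4.0000)
after link 2: o_2 = (-1.6413, -3.6712, 2.5858)
after link 3: o_3 = (-2.8660, -2.9641, 1.1716)

-2.866 -2.964 1.172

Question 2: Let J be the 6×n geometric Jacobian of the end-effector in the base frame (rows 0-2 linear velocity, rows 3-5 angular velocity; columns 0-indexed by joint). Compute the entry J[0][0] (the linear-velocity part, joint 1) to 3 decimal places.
2.964

axis z_0 = ẑ; lever o_n−o_0 = (-2.8660,-2.9641,1.1716)
cross product → J_v[:, 0] = (2.9641,-2.8660,0.0000)
J_ω[:, 0] = z_0
entry J[0][0] = 2.9641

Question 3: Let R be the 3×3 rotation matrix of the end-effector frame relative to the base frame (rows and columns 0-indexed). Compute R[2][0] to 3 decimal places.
-0.707

End-effector x-axis (col 0 of R) = (-0.6124,0.3536,-0.7071)
R[2][0] = -0.7071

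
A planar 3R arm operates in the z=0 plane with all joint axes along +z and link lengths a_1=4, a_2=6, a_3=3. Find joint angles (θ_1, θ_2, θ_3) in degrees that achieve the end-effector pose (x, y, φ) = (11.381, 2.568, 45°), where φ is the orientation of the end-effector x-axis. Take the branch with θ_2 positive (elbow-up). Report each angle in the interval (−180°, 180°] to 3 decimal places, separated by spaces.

wrist centre = target − a_3·(cos φ, sin φ) = (9.2597, 0.4467)
cos θ_2 = (85.9412−4²−6²)/(2·4·6) = 0.7071; θ_2 = 44.9999° (elbow-up)
β = atan2(0.4467,9.2597) = 2.7618°; ψ = atan2(4.2426,8.2426) = 27.2357°
θ_1 = β − ψ = -24.4739°
θ_3 = φ − θ_1 − θ_2 = 24.4740° (wrapped to (-180°,180°])

-24.474 45.000 24.474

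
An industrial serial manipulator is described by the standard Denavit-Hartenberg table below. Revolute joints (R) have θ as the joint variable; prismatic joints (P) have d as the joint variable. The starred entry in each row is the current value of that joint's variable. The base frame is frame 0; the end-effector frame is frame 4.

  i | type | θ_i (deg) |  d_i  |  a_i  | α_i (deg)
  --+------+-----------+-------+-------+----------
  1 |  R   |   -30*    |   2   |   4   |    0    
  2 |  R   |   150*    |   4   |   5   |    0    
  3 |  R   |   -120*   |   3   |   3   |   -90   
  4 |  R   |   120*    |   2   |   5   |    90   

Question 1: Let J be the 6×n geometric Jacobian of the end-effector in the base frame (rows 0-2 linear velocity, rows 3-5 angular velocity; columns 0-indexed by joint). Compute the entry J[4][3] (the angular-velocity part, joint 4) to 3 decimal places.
1.000

axis z_3 = (-0.0000,1.0000,0.0000); lever o_n−o_3 = (-2.5000,2.0000,-4.3301)
cross product → J_v[:, 3] = (-4.3301,-0.0000,2.5000)
J_ω[:, 3] = z_3
entry J[4][3] = 1.0000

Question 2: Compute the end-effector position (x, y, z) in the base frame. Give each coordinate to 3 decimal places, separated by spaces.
after link 1: o_1 = (3.4641, -2.0000, 2.0000)
after link 2: o_2 = (0.9641, 2.3301, 6.0000)
after link 3: o_3 = (3.9641, 2.3301, 9.0000)
after link 4: o_4 = (1.4641, 4.3301, 4.6699)

1.464 4.330 4.670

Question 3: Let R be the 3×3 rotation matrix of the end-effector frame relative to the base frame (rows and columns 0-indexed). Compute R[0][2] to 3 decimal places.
0.866

End-effector z-axis (col 2 of R) = (0.8660,0.0000,-0.5000)
R[0][2] = 0.8660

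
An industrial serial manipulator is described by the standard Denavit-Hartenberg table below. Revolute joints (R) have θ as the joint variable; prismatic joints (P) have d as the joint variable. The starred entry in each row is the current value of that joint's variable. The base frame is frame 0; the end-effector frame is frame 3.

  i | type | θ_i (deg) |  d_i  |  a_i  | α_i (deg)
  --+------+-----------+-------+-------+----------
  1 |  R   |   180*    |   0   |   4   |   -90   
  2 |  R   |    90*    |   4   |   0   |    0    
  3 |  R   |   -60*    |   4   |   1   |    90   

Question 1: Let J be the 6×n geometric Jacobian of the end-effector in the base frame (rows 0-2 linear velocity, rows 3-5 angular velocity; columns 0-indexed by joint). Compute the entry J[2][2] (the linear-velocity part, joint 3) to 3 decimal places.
-0.866

axis z_2 = (-0.0000,-1.0000,0.0000); lever o_n−o_2 = (-0.8660,-4.0000,-0.5000)
cross product → J_v[:, 2] = (0.5000,-0.0000,-0.8660)
J_ω[:, 2] = z_2
entry J[2][2] = -0.8660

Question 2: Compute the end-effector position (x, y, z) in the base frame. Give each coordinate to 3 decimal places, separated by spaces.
-4.866 -8.000 -0.500

after link 1: o_1 = (-4.0000, 0.0000, 0.0000)
after link 2: o_2 = (-4.0000, -4.0000, 0.0000)
after link 3: o_3 = (-4.8660, -8.0000, -0.5000)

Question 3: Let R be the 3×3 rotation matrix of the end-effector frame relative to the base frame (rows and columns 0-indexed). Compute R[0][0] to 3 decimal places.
End-effector x-axis (col 0 of R) = (-0.8660,0.0000,-0.5000)
R[0][0] = -0.8660

-0.866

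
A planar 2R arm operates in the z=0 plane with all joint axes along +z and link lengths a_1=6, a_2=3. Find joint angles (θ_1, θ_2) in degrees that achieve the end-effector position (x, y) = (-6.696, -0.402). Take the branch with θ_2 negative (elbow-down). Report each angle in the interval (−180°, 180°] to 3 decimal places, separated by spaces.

cos θ_2 = (44.9980−6²−3²)/(2·6·3) = -0.0001; θ_2 = -90.0032° (elbow-down)
β = atan2(-0.4020,-6.6960) = -176.5643°; ψ = atan2(-3.0000,5.9998) = -26.5657°
θ_1 = β − ψ = -149.9986°

-149.999 -90.003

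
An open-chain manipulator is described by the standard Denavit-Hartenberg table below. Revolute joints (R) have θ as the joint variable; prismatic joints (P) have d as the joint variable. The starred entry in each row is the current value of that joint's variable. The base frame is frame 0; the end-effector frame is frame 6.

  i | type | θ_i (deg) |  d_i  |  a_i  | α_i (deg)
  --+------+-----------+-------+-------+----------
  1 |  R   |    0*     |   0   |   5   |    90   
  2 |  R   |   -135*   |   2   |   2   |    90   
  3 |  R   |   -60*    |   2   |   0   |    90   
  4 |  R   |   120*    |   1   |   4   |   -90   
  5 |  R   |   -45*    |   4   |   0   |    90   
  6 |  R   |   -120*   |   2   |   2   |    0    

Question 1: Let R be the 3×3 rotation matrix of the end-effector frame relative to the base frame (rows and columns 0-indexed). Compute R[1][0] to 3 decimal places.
0.626

End-effector x-axis (col 0 of R) = (-0.6339,0.6258,-0.4545)
R[1][0] = 0.6258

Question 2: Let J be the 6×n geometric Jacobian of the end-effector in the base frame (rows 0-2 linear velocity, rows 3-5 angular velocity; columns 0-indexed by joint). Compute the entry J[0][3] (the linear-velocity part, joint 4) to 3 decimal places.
axis z_3 = (0.6124,0.5000,0.6124); lever o_n−o_3 = (1.7233,-1.6609,2.4205)
cross product → J_v[:, 3] = (2.2273,-0.4270,-1.8787)
J_ω[:, 3] = z_3
entry J[0][3] = 2.2273

2.227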